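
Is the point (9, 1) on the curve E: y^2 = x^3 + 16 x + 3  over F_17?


Check whether y^2 = x^3 + 16 x + 3 (mod 17) for (x, y) = (9, 1).
LHS: y^2 = 1^2 mod 17 = 1
RHS: x^3 + 16 x + 3 = 9^3 + 16*9 + 3 mod 17 = 9
LHS != RHS

No, not on the curve


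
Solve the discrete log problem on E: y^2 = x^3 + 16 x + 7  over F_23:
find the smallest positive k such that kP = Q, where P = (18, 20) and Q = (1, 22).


Enumerate multiples of P until we hit Q = (1, 22):
  1P = (18, 20)
  2P = (3, 17)
  3P = (14, 13)
  4P = (7, 5)
  5P = (1, 22)
Match found at i = 5.

k = 5


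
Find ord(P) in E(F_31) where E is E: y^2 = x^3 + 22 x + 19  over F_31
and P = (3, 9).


Compute successive multiples of P until we hit O:
  1P = (3, 9)
  2P = (26, 30)
  3P = (21, 15)
  4P = (14, 8)
  5P = (24, 7)
  6P = (9, 27)
  7P = (28, 9)
  8P = (0, 22)
  ... (continuing to 31P)
  31P = O

ord(P) = 31


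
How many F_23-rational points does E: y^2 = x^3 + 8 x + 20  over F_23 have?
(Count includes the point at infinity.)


For each x in F_23, count y with y^2 = x^3 + 8 x + 20 mod 23:
  x = 1: RHS = 6, y in [11, 12]  -> 2 point(s)
  x = 3: RHS = 2, y in [5, 18]  -> 2 point(s)
  x = 4: RHS = 1, y in [1, 22]  -> 2 point(s)
  x = 5: RHS = 1, y in [1, 22]  -> 2 point(s)
  x = 6: RHS = 8, y in [10, 13]  -> 2 point(s)
  x = 9: RHS = 16, y in [4, 19]  -> 2 point(s)
  x = 11: RHS = 13, y in [6, 17]  -> 2 point(s)
  x = 12: RHS = 4, y in [2, 21]  -> 2 point(s)
  x = 14: RHS = 1, y in [1, 22]  -> 2 point(s)
  x = 16: RHS = 12, y in [9, 14]  -> 2 point(s)
  x = 17: RHS = 9, y in [3, 20]  -> 2 point(s)
  x = 18: RHS = 16, y in [4, 19]  -> 2 point(s)
  x = 19: RHS = 16, y in [4, 19]  -> 2 point(s)
Affine points: 26. Add the point at infinity: total = 27.

#E(F_23) = 27


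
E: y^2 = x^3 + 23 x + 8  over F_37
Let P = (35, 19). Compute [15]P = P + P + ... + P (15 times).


k = 15 = 1111_2 (binary, LSB first: 1111)
Double-and-add from P = (35, 19):
  bit 0 = 1: acc = O + (35, 19) = (35, 19)
  bit 1 = 1: acc = (35, 19) + (8, 1) = (15, 19)
  bit 2 = 1: acc = (15, 19) + (24, 18) = (14, 22)
  bit 3 = 1: acc = (14, 22) + (22, 32) = (28, 16)

15P = (28, 16)


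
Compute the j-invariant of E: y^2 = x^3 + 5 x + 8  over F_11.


Delta = -16(4 a^3 + 27 b^2) mod 11 = 3
-1728 * (4 a)^3 = -1728 * (4*5)^3 mod 11 = 8
j = 8 * 3^(-1) mod 11 = 10

j = 10 (mod 11)


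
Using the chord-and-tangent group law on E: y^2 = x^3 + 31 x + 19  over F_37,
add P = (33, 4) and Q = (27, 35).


P != Q, so use the chord formula.
s = (y2 - y1) / (x2 - x1) = (31) / (31) mod 37 = 1
x3 = s^2 - x1 - x2 mod 37 = 1^2 - 33 - 27 = 15
y3 = s (x1 - x3) - y1 mod 37 = 1 * (33 - 15) - 4 = 14

P + Q = (15, 14)


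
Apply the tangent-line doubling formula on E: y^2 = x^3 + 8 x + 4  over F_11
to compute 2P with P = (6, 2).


Doubling: s = (3 x1^2 + a) / (2 y1)
s = (3*6^2 + 8) / (2*2) mod 11 = 7
x3 = s^2 - 2 x1 mod 11 = 7^2 - 2*6 = 4
y3 = s (x1 - x3) - y1 mod 11 = 7 * (6 - 4) - 2 = 1

2P = (4, 1)


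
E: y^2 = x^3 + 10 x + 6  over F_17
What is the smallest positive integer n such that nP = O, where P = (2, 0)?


Compute successive multiples of P until we hit O:
  1P = (2, 0)
  2P = O

ord(P) = 2


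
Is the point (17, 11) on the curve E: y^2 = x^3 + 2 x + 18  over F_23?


Check whether y^2 = x^3 + 2 x + 18 (mod 23) for (x, y) = (17, 11).
LHS: y^2 = 11^2 mod 23 = 6
RHS: x^3 + 2 x + 18 = 17^3 + 2*17 + 18 mod 23 = 20
LHS != RHS

No, not on the curve


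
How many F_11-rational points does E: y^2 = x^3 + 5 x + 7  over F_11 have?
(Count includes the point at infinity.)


For each x in F_11, count y with y^2 = x^3 + 5 x + 7 mod 11:
  x = 2: RHS = 3, y in [5, 6]  -> 2 point(s)
  x = 3: RHS = 5, y in [4, 7]  -> 2 point(s)
  x = 4: RHS = 3, y in [5, 6]  -> 2 point(s)
  x = 5: RHS = 3, y in [5, 6]  -> 2 point(s)
  x = 6: RHS = 0, y in [0]  -> 1 point(s)
  x = 7: RHS = 0, y in [0]  -> 1 point(s)
  x = 8: RHS = 9, y in [3, 8]  -> 2 point(s)
  x = 9: RHS = 0, y in [0]  -> 1 point(s)
  x = 10: RHS = 1, y in [1, 10]  -> 2 point(s)
Affine points: 15. Add the point at infinity: total = 16.

#E(F_11) = 16


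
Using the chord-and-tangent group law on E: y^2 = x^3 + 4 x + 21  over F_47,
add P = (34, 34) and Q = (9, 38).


P != Q, so use the chord formula.
s = (y2 - y1) / (x2 - x1) = (4) / (22) mod 47 = 13
x3 = s^2 - x1 - x2 mod 47 = 13^2 - 34 - 9 = 32
y3 = s (x1 - x3) - y1 mod 47 = 13 * (34 - 32) - 34 = 39

P + Q = (32, 39)


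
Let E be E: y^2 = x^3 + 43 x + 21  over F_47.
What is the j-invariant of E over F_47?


Delta = -16(4 a^3 + 27 b^2) mod 47 = 33
-1728 * (4 a)^3 = -1728 * (4*43)^3 mod 47 = 17
j = 17 * 33^(-1) mod 47 = 29

j = 29 (mod 47)


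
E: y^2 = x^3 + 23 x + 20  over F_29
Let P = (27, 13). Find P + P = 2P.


Doubling: s = (3 x1^2 + a) / (2 y1)
s = (3*27^2 + 23) / (2*13) mod 29 = 27
x3 = s^2 - 2 x1 mod 29 = 27^2 - 2*27 = 8
y3 = s (x1 - x3) - y1 mod 29 = 27 * (27 - 8) - 13 = 7

2P = (8, 7)


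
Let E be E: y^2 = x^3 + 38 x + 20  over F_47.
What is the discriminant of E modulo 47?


4 a^3 + 27 b^2 = 4*38^3 + 27*20^2 = 219488 + 10800 = 230288
Delta = -16 * (230288) = -3684608
Delta mod 47 = 4

Delta = 4 (mod 47)


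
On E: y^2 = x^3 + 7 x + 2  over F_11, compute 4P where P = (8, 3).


k = 4 = 100_2 (binary, LSB first: 001)
Double-and-add from P = (8, 3):
  bit 0 = 0: acc unchanged = O
  bit 1 = 0: acc unchanged = O
  bit 2 = 1: acc = O + (7, 8) = (7, 8)

4P = (7, 8)


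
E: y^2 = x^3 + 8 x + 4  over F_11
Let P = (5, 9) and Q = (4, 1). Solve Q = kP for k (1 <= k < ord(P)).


Enumerate multiples of P until we hit Q = (4, 1):
  1P = (5, 9)
  2P = (6, 9)
  3P = (0, 2)
  4P = (4, 10)
  5P = (3, 0)
  6P = (4, 1)
Match found at i = 6.

k = 6


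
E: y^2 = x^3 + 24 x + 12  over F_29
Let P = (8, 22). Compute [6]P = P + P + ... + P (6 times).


k = 6 = 110_2 (binary, LSB first: 011)
Double-and-add from P = (8, 22):
  bit 0 = 0: acc unchanged = O
  bit 1 = 1: acc = O + (22, 20) = (22, 20)
  bit 2 = 1: acc = (22, 20) + (10, 11) = (3, 16)

6P = (3, 16)


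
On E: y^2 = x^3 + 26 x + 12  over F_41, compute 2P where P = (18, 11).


Doubling: s = (3 x1^2 + a) / (2 y1)
s = (3*18^2 + 26) / (2*11) mod 41 = 23
x3 = s^2 - 2 x1 mod 41 = 23^2 - 2*18 = 1
y3 = s (x1 - x3) - y1 mod 41 = 23 * (18 - 1) - 11 = 11

2P = (1, 11)


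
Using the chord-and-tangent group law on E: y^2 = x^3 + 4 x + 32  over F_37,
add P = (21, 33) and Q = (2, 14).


P != Q, so use the chord formula.
s = (y2 - y1) / (x2 - x1) = (18) / (18) mod 37 = 1
x3 = s^2 - x1 - x2 mod 37 = 1^2 - 21 - 2 = 15
y3 = s (x1 - x3) - y1 mod 37 = 1 * (21 - 15) - 33 = 10

P + Q = (15, 10)


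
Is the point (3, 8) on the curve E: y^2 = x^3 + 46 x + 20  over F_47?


Check whether y^2 = x^3 + 46 x + 20 (mod 47) for (x, y) = (3, 8).
LHS: y^2 = 8^2 mod 47 = 17
RHS: x^3 + 46 x + 20 = 3^3 + 46*3 + 20 mod 47 = 44
LHS != RHS

No, not on the curve


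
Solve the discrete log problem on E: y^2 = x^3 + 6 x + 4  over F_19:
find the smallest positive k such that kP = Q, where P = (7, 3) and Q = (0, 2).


Enumerate multiples of P until we hit Q = (0, 2):
  1P = (7, 3)
  2P = (14, 18)
  3P = (15, 7)
  4P = (2, 9)
  5P = (16, 4)
  6P = (0, 2)
Match found at i = 6.

k = 6


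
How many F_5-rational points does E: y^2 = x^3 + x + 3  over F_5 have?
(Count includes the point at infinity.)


For each x in F_5, count y with y^2 = x^3 + 1 x + 3 mod 5:
  x = 1: RHS = 0, y in [0]  -> 1 point(s)
  x = 4: RHS = 1, y in [1, 4]  -> 2 point(s)
Affine points: 3. Add the point at infinity: total = 4.

#E(F_5) = 4


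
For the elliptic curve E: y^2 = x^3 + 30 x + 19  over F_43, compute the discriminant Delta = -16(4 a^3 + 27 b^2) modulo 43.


4 a^3 + 27 b^2 = 4*30^3 + 27*19^2 = 108000 + 9747 = 117747
Delta = -16 * (117747) = -1883952
Delta mod 43 = 7

Delta = 7 (mod 43)


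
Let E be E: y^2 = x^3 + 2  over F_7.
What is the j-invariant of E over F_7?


Delta = -16(4 a^3 + 27 b^2) mod 7 = 1
-1728 * (4 a)^3 = -1728 * (4*0)^3 mod 7 = 0
j = 0 * 1^(-1) mod 7 = 0

j = 0 (mod 7)


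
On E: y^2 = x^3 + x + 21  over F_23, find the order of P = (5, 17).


Compute successive multiples of P until we hit O:
  1P = (5, 17)
  2P = (2, 10)
  3P = (1, 0)
  4P = (2, 13)
  5P = (5, 6)
  6P = O

ord(P) = 6


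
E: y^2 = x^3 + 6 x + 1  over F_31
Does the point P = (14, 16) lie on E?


Check whether y^2 = x^3 + 6 x + 1 (mod 31) for (x, y) = (14, 16).
LHS: y^2 = 16^2 mod 31 = 8
RHS: x^3 + 6 x + 1 = 14^3 + 6*14 + 1 mod 31 = 8
LHS = RHS

Yes, on the curve


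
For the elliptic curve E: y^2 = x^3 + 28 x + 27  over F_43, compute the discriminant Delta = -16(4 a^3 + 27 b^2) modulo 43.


4 a^3 + 27 b^2 = 4*28^3 + 27*27^2 = 87808 + 19683 = 107491
Delta = -16 * (107491) = -1719856
Delta mod 43 = 15

Delta = 15 (mod 43)


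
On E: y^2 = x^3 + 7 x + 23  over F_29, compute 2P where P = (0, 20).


Doubling: s = (3 x1^2 + a) / (2 y1)
s = (3*0^2 + 7) / (2*20) mod 29 = 27
x3 = s^2 - 2 x1 mod 29 = 27^2 - 2*0 = 4
y3 = s (x1 - x3) - y1 mod 29 = 27 * (0 - 4) - 20 = 17

2P = (4, 17)


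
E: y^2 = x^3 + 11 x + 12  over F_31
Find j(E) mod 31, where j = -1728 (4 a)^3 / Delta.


Delta = -16(4 a^3 + 27 b^2) mod 31 = 13
-1728 * (4 a)^3 = -1728 * (4*11)^3 mod 31 = 30
j = 30 * 13^(-1) mod 31 = 19

j = 19 (mod 31)


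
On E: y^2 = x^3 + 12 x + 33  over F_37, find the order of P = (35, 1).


Compute successive multiples of P until we hit O:
  1P = (35, 1)
  2P = (0, 12)
  3P = (23, 28)
  4P = (28, 11)
  5P = (7, 33)
  6P = (25, 14)
  7P = (2, 19)
  8P = (11, 33)
  ... (continuing to 44P)
  44P = O

ord(P) = 44


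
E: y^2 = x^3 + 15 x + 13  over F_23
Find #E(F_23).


For each x in F_23, count y with y^2 = x^3 + 15 x + 13 mod 23:
  x = 0: RHS = 13, y in [6, 17]  -> 2 point(s)
  x = 1: RHS = 6, y in [11, 12]  -> 2 point(s)
  x = 3: RHS = 16, y in [4, 19]  -> 2 point(s)
  x = 5: RHS = 6, y in [11, 12]  -> 2 point(s)
  x = 7: RHS = 1, y in [1, 22]  -> 2 point(s)
  x = 8: RHS = 1, y in [1, 22]  -> 2 point(s)
  x = 9: RHS = 3, y in [7, 16]  -> 2 point(s)
  x = 10: RHS = 13, y in [6, 17]  -> 2 point(s)
  x = 12: RHS = 12, y in [9, 14]  -> 2 point(s)
  x = 13: RHS = 13, y in [6, 17]  -> 2 point(s)
  x = 14: RHS = 0, y in [0]  -> 1 point(s)
  x = 15: RHS = 2, y in [5, 18]  -> 2 point(s)
  x = 16: RHS = 2, y in [5, 18]  -> 2 point(s)
  x = 17: RHS = 6, y in [11, 12]  -> 2 point(s)
  x = 19: RHS = 4, y in [2, 21]  -> 2 point(s)
Affine points: 29. Add the point at infinity: total = 30.

#E(F_23) = 30


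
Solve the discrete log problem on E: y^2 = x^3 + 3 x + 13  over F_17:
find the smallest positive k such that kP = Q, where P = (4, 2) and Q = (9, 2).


Enumerate multiples of P until we hit Q = (9, 2):
  1P = (4, 2)
  2P = (9, 15)
  3P = (6, 3)
  4P = (3, 7)
  5P = (1, 0)
  6P = (3, 10)
  7P = (6, 14)
  8P = (9, 2)
Match found at i = 8.

k = 8


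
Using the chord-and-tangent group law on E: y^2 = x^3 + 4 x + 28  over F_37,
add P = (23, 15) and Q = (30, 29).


P != Q, so use the chord formula.
s = (y2 - y1) / (x2 - x1) = (14) / (7) mod 37 = 2
x3 = s^2 - x1 - x2 mod 37 = 2^2 - 23 - 30 = 25
y3 = s (x1 - x3) - y1 mod 37 = 2 * (23 - 25) - 15 = 18

P + Q = (25, 18)


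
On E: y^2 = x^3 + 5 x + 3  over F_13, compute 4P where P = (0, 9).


k = 4 = 100_2 (binary, LSB first: 001)
Double-and-add from P = (0, 9):
  bit 0 = 0: acc unchanged = O
  bit 1 = 0: acc unchanged = O
  bit 2 = 1: acc = O + (7, 2) = (7, 2)

4P = (7, 2)


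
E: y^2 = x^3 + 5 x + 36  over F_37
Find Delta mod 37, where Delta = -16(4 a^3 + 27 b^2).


4 a^3 + 27 b^2 = 4*5^3 + 27*36^2 = 500 + 34992 = 35492
Delta = -16 * (35492) = -567872
Delta mod 37 = 4

Delta = 4 (mod 37)


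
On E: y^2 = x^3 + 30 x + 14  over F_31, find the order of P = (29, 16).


Compute successive multiples of P until we hit O:
  1P = (29, 16)
  2P = (1, 13)
  3P = (2, 19)
  4P = (18, 0)
  5P = (2, 12)
  6P = (1, 18)
  7P = (29, 15)
  8P = O

ord(P) = 8


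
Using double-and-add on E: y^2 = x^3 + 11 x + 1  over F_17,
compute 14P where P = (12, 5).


k = 14 = 1110_2 (binary, LSB first: 0111)
Double-and-add from P = (12, 5):
  bit 0 = 0: acc unchanged = O
  bit 1 = 1: acc = O + (1, 8) = (1, 8)
  bit 2 = 1: acc = (1, 8) + (7, 8) = (9, 9)
  bit 3 = 1: acc = (9, 9) + (11, 12) = (12, 12)

14P = (12, 12)


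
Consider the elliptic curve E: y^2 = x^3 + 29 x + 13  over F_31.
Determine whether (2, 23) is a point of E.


Check whether y^2 = x^3 + 29 x + 13 (mod 31) for (x, y) = (2, 23).
LHS: y^2 = 23^2 mod 31 = 2
RHS: x^3 + 29 x + 13 = 2^3 + 29*2 + 13 mod 31 = 17
LHS != RHS

No, not on the curve


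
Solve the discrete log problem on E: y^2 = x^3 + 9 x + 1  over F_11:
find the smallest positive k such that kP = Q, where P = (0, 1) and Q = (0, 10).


Enumerate multiples of P until we hit Q = (0, 10):
  1P = (0, 1)
  2P = (1, 0)
  3P = (0, 10)
Match found at i = 3.

k = 3


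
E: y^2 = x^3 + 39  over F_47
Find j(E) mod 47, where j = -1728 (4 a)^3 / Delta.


Delta = -16(4 a^3 + 27 b^2) mod 47 = 35
-1728 * (4 a)^3 = -1728 * (4*0)^3 mod 47 = 0
j = 0 * 35^(-1) mod 47 = 0

j = 0 (mod 47)


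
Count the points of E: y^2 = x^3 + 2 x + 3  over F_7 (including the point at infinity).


For each x in F_7, count y with y^2 = x^3 + 2 x + 3 mod 7:
  x = 2: RHS = 1, y in [1, 6]  -> 2 point(s)
  x = 3: RHS = 1, y in [1, 6]  -> 2 point(s)
  x = 6: RHS = 0, y in [0]  -> 1 point(s)
Affine points: 5. Add the point at infinity: total = 6.

#E(F_7) = 6


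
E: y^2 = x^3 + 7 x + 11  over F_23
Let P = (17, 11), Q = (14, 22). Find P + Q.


P != Q, so use the chord formula.
s = (y2 - y1) / (x2 - x1) = (11) / (20) mod 23 = 4
x3 = s^2 - x1 - x2 mod 23 = 4^2 - 17 - 14 = 8
y3 = s (x1 - x3) - y1 mod 23 = 4 * (17 - 8) - 11 = 2

P + Q = (8, 2)


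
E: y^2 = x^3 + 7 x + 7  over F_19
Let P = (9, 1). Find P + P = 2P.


Doubling: s = (3 x1^2 + a) / (2 y1)
s = (3*9^2 + 7) / (2*1) mod 19 = 11
x3 = s^2 - 2 x1 mod 19 = 11^2 - 2*9 = 8
y3 = s (x1 - x3) - y1 mod 19 = 11 * (9 - 8) - 1 = 10

2P = (8, 10)


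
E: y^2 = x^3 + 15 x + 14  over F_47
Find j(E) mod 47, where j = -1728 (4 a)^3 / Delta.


Delta = -16(4 a^3 + 27 b^2) mod 47 = 34
-1728 * (4 a)^3 = -1728 * (4*15)^3 mod 47 = 9
j = 9 * 34^(-1) mod 47 = 21

j = 21 (mod 47)


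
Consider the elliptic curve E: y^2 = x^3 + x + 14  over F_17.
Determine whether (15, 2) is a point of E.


Check whether y^2 = x^3 + 1 x + 14 (mod 17) for (x, y) = (15, 2).
LHS: y^2 = 2^2 mod 17 = 4
RHS: x^3 + 1 x + 14 = 15^3 + 1*15 + 14 mod 17 = 4
LHS = RHS

Yes, on the curve


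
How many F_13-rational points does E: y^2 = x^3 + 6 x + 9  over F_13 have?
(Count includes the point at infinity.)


For each x in F_13, count y with y^2 = x^3 + 6 x + 9 mod 13:
  x = 0: RHS = 9, y in [3, 10]  -> 2 point(s)
  x = 1: RHS = 3, y in [4, 9]  -> 2 point(s)
  x = 2: RHS = 3, y in [4, 9]  -> 2 point(s)
  x = 6: RHS = 1, y in [1, 12]  -> 2 point(s)
  x = 7: RHS = 4, y in [2, 11]  -> 2 point(s)
  x = 8: RHS = 10, y in [6, 7]  -> 2 point(s)
  x = 9: RHS = 12, y in [5, 8]  -> 2 point(s)
  x = 10: RHS = 3, y in [4, 9]  -> 2 point(s)
Affine points: 16. Add the point at infinity: total = 17.

#E(F_13) = 17


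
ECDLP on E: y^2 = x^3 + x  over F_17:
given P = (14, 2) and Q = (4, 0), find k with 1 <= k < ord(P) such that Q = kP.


Enumerate multiples of P until we hit Q = (4, 0):
  1P = (14, 2)
  2P = (4, 0)
Match found at i = 2.

k = 2


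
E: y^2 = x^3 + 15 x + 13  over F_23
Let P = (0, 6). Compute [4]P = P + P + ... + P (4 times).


k = 4 = 100_2 (binary, LSB first: 001)
Double-and-add from P = (0, 6):
  bit 0 = 0: acc unchanged = O
  bit 1 = 0: acc unchanged = O
  bit 2 = 1: acc = O + (0, 17) = (0, 17)

4P = (0, 17)


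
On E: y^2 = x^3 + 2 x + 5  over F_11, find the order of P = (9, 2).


Compute successive multiples of P until we hit O:
  1P = (9, 2)
  2P = (8, 7)
  3P = (8, 4)
  4P = (9, 9)
  5P = O

ord(P) = 5


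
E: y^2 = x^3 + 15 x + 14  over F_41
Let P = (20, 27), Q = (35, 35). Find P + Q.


P != Q, so use the chord formula.
s = (y2 - y1) / (x2 - x1) = (8) / (15) mod 41 = 6
x3 = s^2 - x1 - x2 mod 41 = 6^2 - 20 - 35 = 22
y3 = s (x1 - x3) - y1 mod 41 = 6 * (20 - 22) - 27 = 2

P + Q = (22, 2)


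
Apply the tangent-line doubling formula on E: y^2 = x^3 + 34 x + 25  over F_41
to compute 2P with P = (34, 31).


Doubling: s = (3 x1^2 + a) / (2 y1)
s = (3*34^2 + 34) / (2*31) mod 41 = 34
x3 = s^2 - 2 x1 mod 41 = 34^2 - 2*34 = 22
y3 = s (x1 - x3) - y1 mod 41 = 34 * (34 - 22) - 31 = 8

2P = (22, 8)


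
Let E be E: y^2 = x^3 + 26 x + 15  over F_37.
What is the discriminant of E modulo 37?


4 a^3 + 27 b^2 = 4*26^3 + 27*15^2 = 70304 + 6075 = 76379
Delta = -16 * (76379) = -1222064
Delta mod 37 = 9

Delta = 9 (mod 37)


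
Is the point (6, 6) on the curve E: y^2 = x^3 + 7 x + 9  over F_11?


Check whether y^2 = x^3 + 7 x + 9 (mod 11) for (x, y) = (6, 6).
LHS: y^2 = 6^2 mod 11 = 3
RHS: x^3 + 7 x + 9 = 6^3 + 7*6 + 9 mod 11 = 3
LHS = RHS

Yes, on the curve


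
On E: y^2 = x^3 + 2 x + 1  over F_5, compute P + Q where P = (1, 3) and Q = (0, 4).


P != Q, so use the chord formula.
s = (y2 - y1) / (x2 - x1) = (1) / (4) mod 5 = 4
x3 = s^2 - x1 - x2 mod 5 = 4^2 - 1 - 0 = 0
y3 = s (x1 - x3) - y1 mod 5 = 4 * (1 - 0) - 3 = 1

P + Q = (0, 1)


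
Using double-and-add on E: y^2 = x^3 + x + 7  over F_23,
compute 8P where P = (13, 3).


k = 8 = 1000_2 (binary, LSB first: 0001)
Double-and-add from P = (13, 3):
  bit 0 = 0: acc unchanged = O
  bit 1 = 0: acc unchanged = O
  bit 2 = 0: acc unchanged = O
  bit 3 = 1: acc = O + (13, 20) = (13, 20)

8P = (13, 20)


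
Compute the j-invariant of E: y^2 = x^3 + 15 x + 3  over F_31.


Delta = -16(4 a^3 + 27 b^2) mod 31 = 26
-1728 * (4 a)^3 = -1728 * (4*15)^3 mod 31 = 29
j = 29 * 26^(-1) mod 31 = 19

j = 19 (mod 31)


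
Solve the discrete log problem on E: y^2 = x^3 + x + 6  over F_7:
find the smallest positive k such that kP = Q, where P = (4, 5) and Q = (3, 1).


Enumerate multiples of P until we hit Q = (3, 1):
  1P = (4, 5)
  2P = (6, 2)
  3P = (1, 1)
  4P = (3, 1)
Match found at i = 4.

k = 4


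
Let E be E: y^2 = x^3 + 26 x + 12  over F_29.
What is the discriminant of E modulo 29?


4 a^3 + 27 b^2 = 4*26^3 + 27*12^2 = 70304 + 3888 = 74192
Delta = -16 * (74192) = -1187072
Delta mod 29 = 14

Delta = 14 (mod 29)


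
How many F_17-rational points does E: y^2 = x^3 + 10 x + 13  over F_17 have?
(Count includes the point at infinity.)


For each x in F_17, count y with y^2 = x^3 + 10 x + 13 mod 17:
  x = 0: RHS = 13, y in [8, 9]  -> 2 point(s)
  x = 3: RHS = 2, y in [6, 11]  -> 2 point(s)
  x = 4: RHS = 15, y in [7, 10]  -> 2 point(s)
  x = 5: RHS = 1, y in [1, 16]  -> 2 point(s)
  x = 6: RHS = 0, y in [0]  -> 1 point(s)
  x = 7: RHS = 1, y in [1, 16]  -> 2 point(s)
  x = 9: RHS = 16, y in [4, 13]  -> 2 point(s)
  x = 10: RHS = 8, y in [5, 12]  -> 2 point(s)
  x = 11: RHS = 9, y in [3, 14]  -> 2 point(s)
  x = 12: RHS = 8, y in [5, 12]  -> 2 point(s)
  x = 15: RHS = 2, y in [6, 11]  -> 2 point(s)
  x = 16: RHS = 2, y in [6, 11]  -> 2 point(s)
Affine points: 23. Add the point at infinity: total = 24.

#E(F_17) = 24


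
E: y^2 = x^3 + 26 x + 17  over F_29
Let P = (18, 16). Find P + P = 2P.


Doubling: s = (3 x1^2 + a) / (2 y1)
s = (3*18^2 + 26) / (2*16) mod 29 = 4
x3 = s^2 - 2 x1 mod 29 = 4^2 - 2*18 = 9
y3 = s (x1 - x3) - y1 mod 29 = 4 * (18 - 9) - 16 = 20

2P = (9, 20)


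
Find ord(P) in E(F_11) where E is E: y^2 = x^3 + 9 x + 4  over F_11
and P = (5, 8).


Compute successive multiples of P until we hit O:
  1P = (5, 8)
  2P = (10, 7)
  3P = (0, 2)
  4P = (7, 5)
  5P = (4, 7)
  6P = (3, 5)
  7P = (8, 4)
  8P = (1, 5)
  ... (continuing to 18P)
  18P = O

ord(P) = 18


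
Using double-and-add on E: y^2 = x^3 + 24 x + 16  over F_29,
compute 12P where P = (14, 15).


k = 12 = 1100_2 (binary, LSB first: 0011)
Double-and-add from P = (14, 15):
  bit 0 = 0: acc unchanged = O
  bit 1 = 0: acc unchanged = O
  bit 2 = 1: acc = O + (25, 1) = (25, 1)
  bit 3 = 1: acc = (25, 1) + (28, 7) = (9, 2)

12P = (9, 2)


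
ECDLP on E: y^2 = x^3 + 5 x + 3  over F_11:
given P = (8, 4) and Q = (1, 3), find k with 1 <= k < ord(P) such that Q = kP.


Enumerate multiples of P until we hit Q = (1, 3):
  1P = (8, 4)
  2P = (0, 6)
  3P = (1, 8)
  4P = (3, 1)
  5P = (3, 10)
  6P = (1, 3)
Match found at i = 6.

k = 6


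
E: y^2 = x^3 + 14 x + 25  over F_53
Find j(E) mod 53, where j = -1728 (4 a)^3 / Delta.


Delta = -16(4 a^3 + 27 b^2) mod 53 = 8
-1728 * (4 a)^3 = -1728 * (4*14)^3 mod 53 = 37
j = 37 * 8^(-1) mod 53 = 51

j = 51 (mod 53)


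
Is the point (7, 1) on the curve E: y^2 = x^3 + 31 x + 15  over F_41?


Check whether y^2 = x^3 + 31 x + 15 (mod 41) for (x, y) = (7, 1).
LHS: y^2 = 1^2 mod 41 = 1
RHS: x^3 + 31 x + 15 = 7^3 + 31*7 + 15 mod 41 = 1
LHS = RHS

Yes, on the curve


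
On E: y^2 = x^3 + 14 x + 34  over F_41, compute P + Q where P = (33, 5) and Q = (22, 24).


P != Q, so use the chord formula.
s = (y2 - y1) / (x2 - x1) = (19) / (30) mod 41 = 2
x3 = s^2 - x1 - x2 mod 41 = 2^2 - 33 - 22 = 31
y3 = s (x1 - x3) - y1 mod 41 = 2 * (33 - 31) - 5 = 40

P + Q = (31, 40)


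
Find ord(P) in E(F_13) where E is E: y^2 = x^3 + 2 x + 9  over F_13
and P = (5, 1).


Compute successive multiples of P until we hit O:
  1P = (5, 1)
  2P = (0, 3)
  3P = (4, 9)
  4P = (3, 9)
  5P = (8, 11)
  6P = (1, 8)
  7P = (6, 4)
  8P = (11, 7)
  ... (continuing to 17P)
  17P = O

ord(P) = 17


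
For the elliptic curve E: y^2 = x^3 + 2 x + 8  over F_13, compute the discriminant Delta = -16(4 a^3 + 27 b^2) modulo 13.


4 a^3 + 27 b^2 = 4*2^3 + 27*8^2 = 32 + 1728 = 1760
Delta = -16 * (1760) = -28160
Delta mod 13 = 11

Delta = 11 (mod 13)


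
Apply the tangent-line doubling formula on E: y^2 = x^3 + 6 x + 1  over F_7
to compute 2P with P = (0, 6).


Doubling: s = (3 x1^2 + a) / (2 y1)
s = (3*0^2 + 6) / (2*6) mod 7 = 4
x3 = s^2 - 2 x1 mod 7 = 4^2 - 2*0 = 2
y3 = s (x1 - x3) - y1 mod 7 = 4 * (0 - 2) - 6 = 0

2P = (2, 0)


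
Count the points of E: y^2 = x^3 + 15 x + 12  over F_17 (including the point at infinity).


For each x in F_17, count y with y^2 = x^3 + 15 x + 12 mod 17:
  x = 2: RHS = 16, y in [4, 13]  -> 2 point(s)
  x = 3: RHS = 16, y in [4, 13]  -> 2 point(s)
  x = 4: RHS = 0, y in [0]  -> 1 point(s)
  x = 5: RHS = 8, y in [5, 12]  -> 2 point(s)
  x = 7: RHS = 1, y in [1, 16]  -> 2 point(s)
  x = 8: RHS = 15, y in [7, 10]  -> 2 point(s)
  x = 9: RHS = 9, y in [3, 14]  -> 2 point(s)
  x = 12: RHS = 16, y in [4, 13]  -> 2 point(s)
  x = 14: RHS = 8, y in [5, 12]  -> 2 point(s)
  x = 15: RHS = 8, y in [5, 12]  -> 2 point(s)
  x = 16: RHS = 13, y in [8, 9]  -> 2 point(s)
Affine points: 21. Add the point at infinity: total = 22.

#E(F_17) = 22


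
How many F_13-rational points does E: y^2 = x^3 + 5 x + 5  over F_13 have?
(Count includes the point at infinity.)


For each x in F_13, count y with y^2 = x^3 + 5 x + 5 mod 13:
  x = 2: RHS = 10, y in [6, 7]  -> 2 point(s)
  x = 5: RHS = 12, y in [5, 8]  -> 2 point(s)
  x = 6: RHS = 4, y in [2, 11]  -> 2 point(s)
  x = 9: RHS = 12, y in [5, 8]  -> 2 point(s)
  x = 11: RHS = 0, y in [0]  -> 1 point(s)
  x = 12: RHS = 12, y in [5, 8]  -> 2 point(s)
Affine points: 11. Add the point at infinity: total = 12.

#E(F_13) = 12


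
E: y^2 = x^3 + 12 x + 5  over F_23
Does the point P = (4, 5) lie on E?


Check whether y^2 = x^3 + 12 x + 5 (mod 23) for (x, y) = (4, 5).
LHS: y^2 = 5^2 mod 23 = 2
RHS: x^3 + 12 x + 5 = 4^3 + 12*4 + 5 mod 23 = 2
LHS = RHS

Yes, on the curve


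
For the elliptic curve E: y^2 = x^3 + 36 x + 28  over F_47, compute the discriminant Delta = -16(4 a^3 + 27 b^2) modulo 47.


4 a^3 + 27 b^2 = 4*36^3 + 27*28^2 = 186624 + 21168 = 207792
Delta = -16 * (207792) = -3324672
Delta mod 47 = 14

Delta = 14 (mod 47)


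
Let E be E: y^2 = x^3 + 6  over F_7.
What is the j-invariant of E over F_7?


Delta = -16(4 a^3 + 27 b^2) mod 7 = 2
-1728 * (4 a)^3 = -1728 * (4*0)^3 mod 7 = 0
j = 0 * 2^(-1) mod 7 = 0

j = 0 (mod 7)


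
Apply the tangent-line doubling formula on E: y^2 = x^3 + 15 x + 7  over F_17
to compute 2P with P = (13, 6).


Doubling: s = (3 x1^2 + a) / (2 y1)
s = (3*13^2 + 15) / (2*6) mod 17 = 1
x3 = s^2 - 2 x1 mod 17 = 1^2 - 2*13 = 9
y3 = s (x1 - x3) - y1 mod 17 = 1 * (13 - 9) - 6 = 15

2P = (9, 15)


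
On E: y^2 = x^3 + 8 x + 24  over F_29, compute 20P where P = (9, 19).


k = 20 = 10100_2 (binary, LSB first: 00101)
Double-and-add from P = (9, 19):
  bit 0 = 0: acc unchanged = O
  bit 1 = 0: acc unchanged = O
  bit 2 = 1: acc = O + (14, 26) = (14, 26)
  bit 3 = 0: acc unchanged = (14, 26)
  bit 4 = 1: acc = (14, 26) + (21, 17) = (14, 3)

20P = (14, 3)


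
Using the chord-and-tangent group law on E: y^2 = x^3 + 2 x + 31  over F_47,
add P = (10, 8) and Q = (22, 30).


P != Q, so use the chord formula.
s = (y2 - y1) / (x2 - x1) = (22) / (12) mod 47 = 41
x3 = s^2 - x1 - x2 mod 47 = 41^2 - 10 - 22 = 4
y3 = s (x1 - x3) - y1 mod 47 = 41 * (10 - 4) - 8 = 3

P + Q = (4, 3)


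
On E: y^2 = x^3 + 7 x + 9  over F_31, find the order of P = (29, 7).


Compute successive multiples of P until we hit O:
  1P = (29, 7)
  2P = (6, 22)
  3P = (0, 28)
  4P = (27, 14)
  5P = (26, 29)
  6P = (16, 1)
  7P = (24, 12)
  8P = (10, 5)
  ... (continuing to 28P)
  28P = O

ord(P) = 28


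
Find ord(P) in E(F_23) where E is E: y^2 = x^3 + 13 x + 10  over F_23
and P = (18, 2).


Compute successive multiples of P until we hit O:
  1P = (18, 2)
  2P = (11, 14)
  3P = (19, 3)
  4P = (10, 6)
  5P = (1, 1)
  6P = (20, 6)
  7P = (12, 10)
  8P = (5, 19)
  ... (continuing to 19P)
  19P = O

ord(P) = 19


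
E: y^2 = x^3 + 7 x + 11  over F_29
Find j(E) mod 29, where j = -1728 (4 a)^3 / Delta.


Delta = -16(4 a^3 + 27 b^2) mod 29 = 16
-1728 * (4 a)^3 = -1728 * (4*7)^3 mod 29 = 17
j = 17 * 16^(-1) mod 29 = 21

j = 21 (mod 29)


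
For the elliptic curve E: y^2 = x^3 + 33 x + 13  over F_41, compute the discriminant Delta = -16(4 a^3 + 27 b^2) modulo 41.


4 a^3 + 27 b^2 = 4*33^3 + 27*13^2 = 143748 + 4563 = 148311
Delta = -16 * (148311) = -2372976
Delta mod 41 = 22

Delta = 22 (mod 41)


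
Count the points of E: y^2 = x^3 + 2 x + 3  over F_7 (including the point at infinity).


For each x in F_7, count y with y^2 = x^3 + 2 x + 3 mod 7:
  x = 2: RHS = 1, y in [1, 6]  -> 2 point(s)
  x = 3: RHS = 1, y in [1, 6]  -> 2 point(s)
  x = 6: RHS = 0, y in [0]  -> 1 point(s)
Affine points: 5. Add the point at infinity: total = 6.

#E(F_7) = 6


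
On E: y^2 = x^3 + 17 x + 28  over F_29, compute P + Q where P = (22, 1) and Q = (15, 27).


P != Q, so use the chord formula.
s = (y2 - y1) / (x2 - x1) = (26) / (22) mod 29 = 17
x3 = s^2 - x1 - x2 mod 29 = 17^2 - 22 - 15 = 20
y3 = s (x1 - x3) - y1 mod 29 = 17 * (22 - 20) - 1 = 4

P + Q = (20, 4)


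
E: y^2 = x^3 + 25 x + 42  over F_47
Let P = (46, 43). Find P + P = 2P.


Doubling: s = (3 x1^2 + a) / (2 y1)
s = (3*46^2 + 25) / (2*43) mod 47 = 20
x3 = s^2 - 2 x1 mod 47 = 20^2 - 2*46 = 26
y3 = s (x1 - x3) - y1 mod 47 = 20 * (46 - 26) - 43 = 28

2P = (26, 28)


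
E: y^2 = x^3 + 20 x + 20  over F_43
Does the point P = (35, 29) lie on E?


Check whether y^2 = x^3 + 20 x + 20 (mod 43) for (x, y) = (35, 29).
LHS: y^2 = 29^2 mod 43 = 24
RHS: x^3 + 20 x + 20 = 35^3 + 20*35 + 20 mod 43 = 36
LHS != RHS

No, not on the curve


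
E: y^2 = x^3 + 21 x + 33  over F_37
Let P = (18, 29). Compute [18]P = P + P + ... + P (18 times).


k = 18 = 10010_2 (binary, LSB first: 01001)
Double-and-add from P = (18, 29):
  bit 0 = 0: acc unchanged = O
  bit 1 = 1: acc = O + (26, 5) = (26, 5)
  bit 2 = 0: acc unchanged = (26, 5)
  bit 3 = 0: acc unchanged = (26, 5)
  bit 4 = 1: acc = (26, 5) + (2, 3) = (18, 8)

18P = (18, 8)


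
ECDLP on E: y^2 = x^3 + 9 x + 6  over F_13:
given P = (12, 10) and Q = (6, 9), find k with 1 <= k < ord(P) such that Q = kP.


Enumerate multiples of P until we hit Q = (6, 9):
  1P = (12, 10)
  2P = (6, 4)
  3P = (9, 6)
  4P = (1, 9)
  5P = (10, 2)
  6P = (7, 10)
  7P = (7, 3)
  8P = (10, 11)
  9P = (1, 4)
  10P = (9, 7)
  11P = (6, 9)
Match found at i = 11.

k = 11


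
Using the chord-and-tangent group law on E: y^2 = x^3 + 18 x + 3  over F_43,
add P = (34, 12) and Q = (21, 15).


P != Q, so use the chord formula.
s = (y2 - y1) / (x2 - x1) = (3) / (30) mod 43 = 13
x3 = s^2 - x1 - x2 mod 43 = 13^2 - 34 - 21 = 28
y3 = s (x1 - x3) - y1 mod 43 = 13 * (34 - 28) - 12 = 23

P + Q = (28, 23)


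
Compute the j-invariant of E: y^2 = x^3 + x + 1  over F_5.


Delta = -16(4 a^3 + 27 b^2) mod 5 = 4
-1728 * (4 a)^3 = -1728 * (4*1)^3 mod 5 = 3
j = 3 * 4^(-1) mod 5 = 2

j = 2 (mod 5)


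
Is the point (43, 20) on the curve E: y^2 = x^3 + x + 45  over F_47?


Check whether y^2 = x^3 + 1 x + 45 (mod 47) for (x, y) = (43, 20).
LHS: y^2 = 20^2 mod 47 = 24
RHS: x^3 + 1 x + 45 = 43^3 + 1*43 + 45 mod 47 = 24
LHS = RHS

Yes, on the curve


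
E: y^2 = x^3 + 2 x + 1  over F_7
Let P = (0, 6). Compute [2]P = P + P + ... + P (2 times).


k = 2 = 10_2 (binary, LSB first: 01)
Double-and-add from P = (0, 6):
  bit 0 = 0: acc unchanged = O
  bit 1 = 1: acc = O + (1, 2) = (1, 2)

2P = (1, 2)


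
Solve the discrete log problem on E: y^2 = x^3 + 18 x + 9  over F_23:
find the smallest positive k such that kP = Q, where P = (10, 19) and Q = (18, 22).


Enumerate multiples of P until we hit Q = (18, 22):
  1P = (10, 19)
  2P = (9, 16)
  3P = (13, 18)
  4P = (18, 22)
Match found at i = 4.

k = 4


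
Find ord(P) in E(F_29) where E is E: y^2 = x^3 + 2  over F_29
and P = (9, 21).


Compute successive multiples of P until we hit O:
  1P = (9, 21)
  2P = (10, 25)
  3P = (26, 27)
  4P = (16, 26)
  5P = (27, 20)
  6P = (28, 1)
  7P = (25, 5)
  8P = (25, 24)
  ... (continuing to 15P)
  15P = O

ord(P) = 15


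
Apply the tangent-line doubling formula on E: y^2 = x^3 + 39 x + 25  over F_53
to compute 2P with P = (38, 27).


Doubling: s = (3 x1^2 + a) / (2 y1)
s = (3*38^2 + 39) / (2*27) mod 53 = 25
x3 = s^2 - 2 x1 mod 53 = 25^2 - 2*38 = 19
y3 = s (x1 - x3) - y1 mod 53 = 25 * (38 - 19) - 27 = 24

2P = (19, 24)


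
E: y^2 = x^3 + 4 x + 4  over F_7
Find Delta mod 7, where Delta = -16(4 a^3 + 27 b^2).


4 a^3 + 27 b^2 = 4*4^3 + 27*4^2 = 256 + 432 = 688
Delta = -16 * (688) = -11008
Delta mod 7 = 3

Delta = 3 (mod 7)


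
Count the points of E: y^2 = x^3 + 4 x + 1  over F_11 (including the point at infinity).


For each x in F_11, count y with y^2 = x^3 + 4 x + 1 mod 11:
  x = 0: RHS = 1, y in [1, 10]  -> 2 point(s)
  x = 4: RHS = 4, y in [2, 9]  -> 2 point(s)
  x = 5: RHS = 3, y in [5, 6]  -> 2 point(s)
  x = 7: RHS = 9, y in [3, 8]  -> 2 point(s)
Affine points: 8. Add the point at infinity: total = 9.

#E(F_11) = 9


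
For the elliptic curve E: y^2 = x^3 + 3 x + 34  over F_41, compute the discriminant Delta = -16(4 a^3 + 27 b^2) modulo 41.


4 a^3 + 27 b^2 = 4*3^3 + 27*34^2 = 108 + 31212 = 31320
Delta = -16 * (31320) = -501120
Delta mod 41 = 23

Delta = 23 (mod 41)


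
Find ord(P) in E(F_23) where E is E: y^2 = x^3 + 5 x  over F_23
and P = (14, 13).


Compute successive multiples of P until we hit O:
  1P = (14, 13)
  2P = (8, 0)
  3P = (14, 10)
  4P = O

ord(P) = 4


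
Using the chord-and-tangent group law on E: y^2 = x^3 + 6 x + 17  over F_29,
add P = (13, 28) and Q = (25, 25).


P != Q, so use the chord formula.
s = (y2 - y1) / (x2 - x1) = (26) / (12) mod 29 = 7
x3 = s^2 - x1 - x2 mod 29 = 7^2 - 13 - 25 = 11
y3 = s (x1 - x3) - y1 mod 29 = 7 * (13 - 11) - 28 = 15

P + Q = (11, 15)


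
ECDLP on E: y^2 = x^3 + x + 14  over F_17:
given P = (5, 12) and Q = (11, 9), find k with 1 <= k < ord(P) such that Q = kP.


Enumerate multiples of P until we hit Q = (11, 9):
  1P = (5, 12)
  2P = (9, 15)
  3P = (11, 9)
Match found at i = 3.

k = 3


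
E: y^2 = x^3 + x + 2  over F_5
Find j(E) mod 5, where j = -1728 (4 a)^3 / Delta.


Delta = -16(4 a^3 + 27 b^2) mod 5 = 3
-1728 * (4 a)^3 = -1728 * (4*1)^3 mod 5 = 3
j = 3 * 3^(-1) mod 5 = 1

j = 1 (mod 5)


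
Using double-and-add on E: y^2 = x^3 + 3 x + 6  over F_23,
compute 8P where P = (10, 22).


k = 8 = 1000_2 (binary, LSB first: 0001)
Double-and-add from P = (10, 22):
  bit 0 = 0: acc unchanged = O
  bit 1 = 0: acc unchanged = O
  bit 2 = 0: acc unchanged = O
  bit 3 = 1: acc = O + (0, 11) = (0, 11)

8P = (0, 11)


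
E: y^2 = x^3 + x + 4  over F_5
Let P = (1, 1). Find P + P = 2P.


Doubling: s = (3 x1^2 + a) / (2 y1)
s = (3*1^2 + 1) / (2*1) mod 5 = 2
x3 = s^2 - 2 x1 mod 5 = 2^2 - 2*1 = 2
y3 = s (x1 - x3) - y1 mod 5 = 2 * (1 - 2) - 1 = 2

2P = (2, 2)


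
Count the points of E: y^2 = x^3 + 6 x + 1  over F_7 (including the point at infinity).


For each x in F_7, count y with y^2 = x^3 + 6 x + 1 mod 7:
  x = 0: RHS = 1, y in [1, 6]  -> 2 point(s)
  x = 1: RHS = 1, y in [1, 6]  -> 2 point(s)
  x = 2: RHS = 0, y in [0]  -> 1 point(s)
  x = 3: RHS = 4, y in [2, 5]  -> 2 point(s)
  x = 5: RHS = 2, y in [3, 4]  -> 2 point(s)
  x = 6: RHS = 1, y in [1, 6]  -> 2 point(s)
Affine points: 11. Add the point at infinity: total = 12.

#E(F_7) = 12


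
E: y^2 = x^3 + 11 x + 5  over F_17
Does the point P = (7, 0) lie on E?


Check whether y^2 = x^3 + 11 x + 5 (mod 17) for (x, y) = (7, 0).
LHS: y^2 = 0^2 mod 17 = 0
RHS: x^3 + 11 x + 5 = 7^3 + 11*7 + 5 mod 17 = 0
LHS = RHS

Yes, on the curve


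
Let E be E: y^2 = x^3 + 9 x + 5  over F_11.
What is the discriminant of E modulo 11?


4 a^3 + 27 b^2 = 4*9^3 + 27*5^2 = 2916 + 675 = 3591
Delta = -16 * (3591) = -57456
Delta mod 11 = 8

Delta = 8 (mod 11)


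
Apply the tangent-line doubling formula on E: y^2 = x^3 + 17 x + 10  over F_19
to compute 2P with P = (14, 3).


Doubling: s = (3 x1^2 + a) / (2 y1)
s = (3*14^2 + 17) / (2*3) mod 19 = 9
x3 = s^2 - 2 x1 mod 19 = 9^2 - 2*14 = 15
y3 = s (x1 - x3) - y1 mod 19 = 9 * (14 - 15) - 3 = 7

2P = (15, 7)


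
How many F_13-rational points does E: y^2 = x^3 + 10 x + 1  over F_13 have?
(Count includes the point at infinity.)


For each x in F_13, count y with y^2 = x^3 + 10 x + 1 mod 13:
  x = 0: RHS = 1, y in [1, 12]  -> 2 point(s)
  x = 1: RHS = 12, y in [5, 8]  -> 2 point(s)
  x = 2: RHS = 3, y in [4, 9]  -> 2 point(s)
  x = 4: RHS = 1, y in [1, 12]  -> 2 point(s)
  x = 6: RHS = 4, y in [2, 11]  -> 2 point(s)
  x = 9: RHS = 1, y in [1, 12]  -> 2 point(s)
  x = 10: RHS = 9, y in [3, 10]  -> 2 point(s)
  x = 11: RHS = 12, y in [5, 8]  -> 2 point(s)
  x = 12: RHS = 3, y in [4, 9]  -> 2 point(s)
Affine points: 18. Add the point at infinity: total = 19.

#E(F_13) = 19


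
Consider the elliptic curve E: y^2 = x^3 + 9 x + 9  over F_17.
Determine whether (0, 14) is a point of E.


Check whether y^2 = x^3 + 9 x + 9 (mod 17) for (x, y) = (0, 14).
LHS: y^2 = 14^2 mod 17 = 9
RHS: x^3 + 9 x + 9 = 0^3 + 9*0 + 9 mod 17 = 9
LHS = RHS

Yes, on the curve


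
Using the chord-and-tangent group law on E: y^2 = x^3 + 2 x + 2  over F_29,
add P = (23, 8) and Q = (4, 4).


P != Q, so use the chord formula.
s = (y2 - y1) / (x2 - x1) = (25) / (10) mod 29 = 17
x3 = s^2 - x1 - x2 mod 29 = 17^2 - 23 - 4 = 1
y3 = s (x1 - x3) - y1 mod 29 = 17 * (23 - 1) - 8 = 18

P + Q = (1, 18)


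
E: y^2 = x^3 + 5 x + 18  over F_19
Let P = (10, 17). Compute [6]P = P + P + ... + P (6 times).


k = 6 = 110_2 (binary, LSB first: 011)
Double-and-add from P = (10, 17):
  bit 0 = 0: acc unchanged = O
  bit 1 = 1: acc = O + (5, 15) = (5, 15)
  bit 2 = 1: acc = (5, 15) + (14, 18) = (17, 0)

6P = (17, 0)


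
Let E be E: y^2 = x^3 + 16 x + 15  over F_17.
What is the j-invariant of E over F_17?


Delta = -16(4 a^3 + 27 b^2) mod 17 = 2
-1728 * (4 a)^3 = -1728 * (4*16)^3 mod 17 = 7
j = 7 * 2^(-1) mod 17 = 12

j = 12 (mod 17)


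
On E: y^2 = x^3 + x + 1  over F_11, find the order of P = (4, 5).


Compute successive multiples of P until we hit O:
  1P = (4, 5)
  2P = (6, 5)
  3P = (1, 6)
  4P = (0, 1)
  5P = (8, 2)
  6P = (3, 8)
  7P = (2, 0)
  8P = (3, 3)
  ... (continuing to 14P)
  14P = O

ord(P) = 14


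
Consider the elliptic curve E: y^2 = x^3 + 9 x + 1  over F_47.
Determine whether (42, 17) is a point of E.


Check whether y^2 = x^3 + 9 x + 1 (mod 47) for (x, y) = (42, 17).
LHS: y^2 = 17^2 mod 47 = 7
RHS: x^3 + 9 x + 1 = 42^3 + 9*42 + 1 mod 47 = 19
LHS != RHS

No, not on the curve


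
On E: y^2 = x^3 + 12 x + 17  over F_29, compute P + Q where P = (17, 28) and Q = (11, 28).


P != Q, so use the chord formula.
s = (y2 - y1) / (x2 - x1) = (0) / (23) mod 29 = 0
x3 = s^2 - x1 - x2 mod 29 = 0^2 - 17 - 11 = 1
y3 = s (x1 - x3) - y1 mod 29 = 0 * (17 - 1) - 28 = 1

P + Q = (1, 1)


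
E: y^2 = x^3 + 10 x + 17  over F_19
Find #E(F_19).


For each x in F_19, count y with y^2 = x^3 + 10 x + 17 mod 19:
  x = 0: RHS = 17, y in [6, 13]  -> 2 point(s)
  x = 1: RHS = 9, y in [3, 16]  -> 2 point(s)
  x = 2: RHS = 7, y in [8, 11]  -> 2 point(s)
  x = 3: RHS = 17, y in [6, 13]  -> 2 point(s)
  x = 4: RHS = 7, y in [8, 11]  -> 2 point(s)
  x = 8: RHS = 1, y in [1, 18]  -> 2 point(s)
  x = 9: RHS = 0, y in [0]  -> 1 point(s)
  x = 13: RHS = 7, y in [8, 11]  -> 2 point(s)
  x = 16: RHS = 17, y in [6, 13]  -> 2 point(s)
  x = 18: RHS = 6, y in [5, 14]  -> 2 point(s)
Affine points: 19. Add the point at infinity: total = 20.

#E(F_19) = 20


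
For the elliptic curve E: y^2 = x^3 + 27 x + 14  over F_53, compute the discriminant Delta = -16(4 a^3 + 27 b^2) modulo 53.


4 a^3 + 27 b^2 = 4*27^3 + 27*14^2 = 78732 + 5292 = 84024
Delta = -16 * (84024) = -1344384
Delta mod 53 = 14

Delta = 14 (mod 53)


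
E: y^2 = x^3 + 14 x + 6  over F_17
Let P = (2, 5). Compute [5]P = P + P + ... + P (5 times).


k = 5 = 101_2 (binary, LSB first: 101)
Double-and-add from P = (2, 5):
  bit 0 = 1: acc = O + (2, 5) = (2, 5)
  bit 1 = 0: acc unchanged = (2, 5)
  bit 2 = 1: acc = (2, 5) + (8, 1) = (15, 15)

5P = (15, 15)


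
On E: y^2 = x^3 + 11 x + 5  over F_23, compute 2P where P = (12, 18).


Doubling: s = (3 x1^2 + a) / (2 y1)
s = (3*12^2 + 11) / (2*18) mod 23 = 4
x3 = s^2 - 2 x1 mod 23 = 4^2 - 2*12 = 15
y3 = s (x1 - x3) - y1 mod 23 = 4 * (12 - 15) - 18 = 16

2P = (15, 16)


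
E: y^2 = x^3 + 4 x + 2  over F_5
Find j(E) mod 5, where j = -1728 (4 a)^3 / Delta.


Delta = -16(4 a^3 + 27 b^2) mod 5 = 1
-1728 * (4 a)^3 = -1728 * (4*4)^3 mod 5 = 2
j = 2 * 1^(-1) mod 5 = 2

j = 2 (mod 5)


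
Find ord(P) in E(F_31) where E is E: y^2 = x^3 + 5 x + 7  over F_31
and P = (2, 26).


Compute successive multiples of P until we hit O:
  1P = (2, 26)
  2P = (24, 30)
  3P = (14, 0)
  4P = (24, 1)
  5P = (2, 5)
  6P = O

ord(P) = 6


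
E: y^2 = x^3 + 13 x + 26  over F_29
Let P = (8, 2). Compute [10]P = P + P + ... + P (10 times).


k = 10 = 1010_2 (binary, LSB first: 0101)
Double-and-add from P = (8, 2):
  bit 0 = 0: acc unchanged = O
  bit 1 = 1: acc = O + (6, 28) = (6, 28)
  bit 2 = 0: acc unchanged = (6, 28)
  bit 3 = 1: acc = (6, 28) + (10, 5) = (8, 27)

10P = (8, 27)


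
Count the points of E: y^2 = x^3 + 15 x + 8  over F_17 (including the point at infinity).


For each x in F_17, count y with y^2 = x^3 + 15 x + 8 mod 17:
  x = 0: RHS = 8, y in [5, 12]  -> 2 point(s)
  x = 4: RHS = 13, y in [8, 9]  -> 2 point(s)
  x = 5: RHS = 4, y in [2, 15]  -> 2 point(s)
  x = 6: RHS = 8, y in [5, 12]  -> 2 point(s)
  x = 10: RHS = 2, y in [6, 11]  -> 2 point(s)
  x = 11: RHS = 8, y in [5, 12]  -> 2 point(s)
  x = 14: RHS = 4, y in [2, 15]  -> 2 point(s)
  x = 15: RHS = 4, y in [2, 15]  -> 2 point(s)
  x = 16: RHS = 9, y in [3, 14]  -> 2 point(s)
Affine points: 18. Add the point at infinity: total = 19.

#E(F_17) = 19


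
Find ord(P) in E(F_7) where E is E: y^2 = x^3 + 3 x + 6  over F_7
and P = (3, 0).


Compute successive multiples of P until we hit O:
  1P = (3, 0)
  2P = O

ord(P) = 2


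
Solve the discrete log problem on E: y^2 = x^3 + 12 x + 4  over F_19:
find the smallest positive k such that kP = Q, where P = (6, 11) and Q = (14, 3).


Enumerate multiples of P until we hit Q = (14, 3):
  1P = (6, 11)
  2P = (11, 17)
  3P = (8, 17)
  4P = (14, 3)
Match found at i = 4.

k = 4


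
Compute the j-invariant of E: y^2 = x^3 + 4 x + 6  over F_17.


Delta = -16(4 a^3 + 27 b^2) mod 17 = 4
-1728 * (4 a)^3 = -1728 * (4*4)^3 mod 17 = 11
j = 11 * 4^(-1) mod 17 = 7

j = 7 (mod 17)
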